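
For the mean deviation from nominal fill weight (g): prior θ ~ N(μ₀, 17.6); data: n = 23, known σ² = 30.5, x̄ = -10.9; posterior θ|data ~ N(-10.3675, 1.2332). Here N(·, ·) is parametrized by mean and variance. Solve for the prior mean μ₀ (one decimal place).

With known observation variance, the Normal–Normal posterior has precision τ_n = τ₀ + n/σ² and mean μ_n = (τ₀μ₀ + (n/σ²)x̄)/τ_n.
Here τ₀ = 1/17.6 = 0.056818 and τ_data = 23/30.5 = 0.754098, so τ_n = 0.810916.
Rearranging for μ₀: μ₀ = (μ_n·τ_n − τ_data·x̄)/τ₀ = (-10.3675·0.810916 − 0.754098·-10.9) / 0.056818 = -0.187503/0.056818 ≈ -3.3.

μ₀ = -3.3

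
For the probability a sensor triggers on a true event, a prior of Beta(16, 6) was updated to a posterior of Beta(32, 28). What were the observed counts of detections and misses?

Under Beta–binomial conjugacy the posterior parameters are (a+s, b+f).
Match parameters: s=32−16=16, f=28−6=22.

16 detections and 22 misses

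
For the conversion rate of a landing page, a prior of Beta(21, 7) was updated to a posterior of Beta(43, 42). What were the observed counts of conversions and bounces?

A Beta(α, β) prior with s successes and f failures in binomial data gives a Beta(α+s, β+f) posterior.
Match parameters: s=43−21=22, f=42−7=35.

22 conversions and 35 bounces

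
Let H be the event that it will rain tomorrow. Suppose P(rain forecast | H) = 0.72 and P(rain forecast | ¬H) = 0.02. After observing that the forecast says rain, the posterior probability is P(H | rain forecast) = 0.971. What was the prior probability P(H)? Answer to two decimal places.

In odds form, posterior odds = prior odds × likelihood ratio, so prior odds = posterior odds ÷ LR.
Posterior odds = 0.971/(1−0.971) = 33.4828. LR = 0.72/0.02 = 36.0000.
Prior odds = 33.4828/36.0000 = 0.9301, so P(H) = 0.9301/(1+0.9301) ≈ 0.48.

P(H) = 0.48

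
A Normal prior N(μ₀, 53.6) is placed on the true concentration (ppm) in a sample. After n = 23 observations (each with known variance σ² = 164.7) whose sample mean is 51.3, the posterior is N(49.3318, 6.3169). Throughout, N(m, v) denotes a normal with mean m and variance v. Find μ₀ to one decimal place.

μ₀ = 34.6

The posterior mean is a precision-weighted average: μ_n = (τ₀μ₀ + τ_data·x̄)/(τ₀+τ_data), with τ₀=1/σ₀² and τ_data=n/σ².
Here τ₀ = 1/53.6 = 0.018657 and τ_data = 23/164.7 = 0.139648, so τ_n = 0.158305.
Rearranging for μ₀: μ₀ = (μ_n·τ_n − τ_data·x̄)/τ₀ = (49.3318·0.158305 − 0.139648·51.3) / 0.018657 = 0.645528/0.018657 ≈ 34.6.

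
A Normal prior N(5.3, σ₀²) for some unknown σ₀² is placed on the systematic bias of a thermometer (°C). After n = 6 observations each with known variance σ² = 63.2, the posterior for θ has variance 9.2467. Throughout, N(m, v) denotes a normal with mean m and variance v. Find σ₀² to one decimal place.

For the Normal–Normal model with known σ², precisions add: τ_n = τ₀ + n/σ².
So 1/σ₀² = 1/9.2467 − 6/63.2 = 0.108147 − 0.094937 = 0.013210.
Hence σ₀² = 1/0.013210 ≈ 75.7.

σ₀² = 75.7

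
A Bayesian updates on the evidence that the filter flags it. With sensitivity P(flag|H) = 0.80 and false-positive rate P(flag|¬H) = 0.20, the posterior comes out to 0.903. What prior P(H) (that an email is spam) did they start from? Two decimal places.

P(H) = 0.70

In odds form, posterior odds = prior odds × likelihood ratio, so prior odds = posterior odds ÷ LR.
Posterior odds = 0.903/(1−0.903) = 9.3093. LR = 0.80/0.20 = 4.0000.
Prior odds = 9.3093/4.0000 = 2.3273, so P(H) = 2.3273/(1+2.3273) ≈ 0.70.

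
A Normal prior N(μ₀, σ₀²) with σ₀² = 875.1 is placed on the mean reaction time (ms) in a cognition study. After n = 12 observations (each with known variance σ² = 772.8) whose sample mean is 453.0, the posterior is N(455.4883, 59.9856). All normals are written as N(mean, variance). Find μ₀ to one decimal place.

The posterior mean is a precision-weighted average: μ_n = (τ₀μ₀ + τ_data·x̄)/(τ₀+τ_data), with τ₀=1/σ₀² and τ_data=n/σ².
Here τ₀ = 1/875.1 = 0.001143 and τ_data = 12/772.8 = 0.015528, so τ_n = 0.016671.
Rearranging for μ₀: μ₀ = (μ_n·τ_n − τ_data·x̄)/τ₀ = (455.4883·0.016671 − 0.015528·453.0) / 0.001143 = 0.559261/0.001143 ≈ 489.3.

μ₀ = 489.3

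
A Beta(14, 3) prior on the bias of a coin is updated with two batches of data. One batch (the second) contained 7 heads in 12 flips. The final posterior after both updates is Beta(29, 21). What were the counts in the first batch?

Sequential conjugate updates are equivalent to a single update on the pooled data, so total successes = posterior α − prior α and total failures = posterior β − prior β.
Total across both batches: 29−14=15 heads, 21−3=18 tails.
Subtract the second batch: 15−7=8 heads and 18−5=13 tails.

8 heads and 13 tails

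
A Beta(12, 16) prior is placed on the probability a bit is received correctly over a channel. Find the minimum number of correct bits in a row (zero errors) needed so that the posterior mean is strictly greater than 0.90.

After k correct bits and 0 errors the posterior is Beta(12+k, 16), with mean (12+k)/(12+16+k).
Set (12+k)/(28+k) > 0.90 and solve: k > (0.90·28 − 12)/(1 − 0.90) = 132.000.
The smallest integer exceeding 132.000 is 133, and checking k=133: (145)/(161) = 0.9006 > 0.90.

k = 133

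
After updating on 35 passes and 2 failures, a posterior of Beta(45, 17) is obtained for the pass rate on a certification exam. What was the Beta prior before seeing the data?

Beta(10, 15)

Under Beta–binomial conjugacy the posterior parameters are (α+s, β+f).
So α = 45 − 35 = 10 and β = 17 − 2 = 15.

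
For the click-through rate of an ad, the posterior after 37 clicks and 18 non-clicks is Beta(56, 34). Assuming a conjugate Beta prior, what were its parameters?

A Beta(α, β) prior with s successes and f failures in binomial data gives a Beta(α+s, β+f) posterior.
So α = 56 − 37 = 19 and β = 34 − 18 = 16.

Beta(19, 16)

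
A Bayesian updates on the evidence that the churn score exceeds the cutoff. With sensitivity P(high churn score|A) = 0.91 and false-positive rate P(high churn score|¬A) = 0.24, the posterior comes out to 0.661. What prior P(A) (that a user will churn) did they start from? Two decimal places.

P(A) = 0.34

In odds form, posterior odds = prior odds × likelihood ratio, so prior odds = posterior odds ÷ LR.
Posterior odds = 0.661/(1−0.661) = 1.9499. LR = 0.91/0.24 = 3.7917.
Prior odds = 1.9499/3.7917 = 0.5143, so P(A) = 0.5143/(1+0.5143) ≈ 0.34.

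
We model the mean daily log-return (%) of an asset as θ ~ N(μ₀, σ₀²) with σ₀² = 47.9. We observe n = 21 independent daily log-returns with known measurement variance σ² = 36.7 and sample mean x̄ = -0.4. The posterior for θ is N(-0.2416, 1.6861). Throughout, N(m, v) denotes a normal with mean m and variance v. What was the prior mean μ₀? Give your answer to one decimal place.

μ₀ = 4.1

With known observation variance, the Normal–Normal posterior has precision τ_n = τ₀ + n/σ² and mean μ_n = (τ₀μ₀ + (n/σ²)x̄)/τ_n.
Here τ₀ = 1/47.9 = 0.020877 and τ_data = 21/36.7 = 0.572207, so τ_n = 0.593084.
Rearranging for μ₀: μ₀ = (μ_n·τ_n − τ_data·x̄)/τ₀ = (-0.2416·0.593084 − 0.572207·-0.4) / 0.020877 = 0.085594/0.020877 ≈ 4.1.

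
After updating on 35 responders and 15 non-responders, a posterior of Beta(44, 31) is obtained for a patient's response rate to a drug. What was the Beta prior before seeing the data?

Beta(9, 16)

A Beta(a, b) prior with s successes and f failures in binomial data gives a Beta(a+s, b+f) posterior.
Subtract the data counts: 44−35=9, 31−15=16.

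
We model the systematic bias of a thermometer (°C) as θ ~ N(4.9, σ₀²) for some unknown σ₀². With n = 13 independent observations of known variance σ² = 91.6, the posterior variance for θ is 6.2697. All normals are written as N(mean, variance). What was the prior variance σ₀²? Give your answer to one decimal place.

For the Normal–Normal model with known σ², precisions add: τ_n = τ₀ + n/σ².
So 1/σ₀² = 1/6.2697 − 13/91.6 = 0.159497 − 0.141921 = 0.017576.
Hence σ₀² = 1/0.017576 ≈ 56.9.

σ₀² = 56.9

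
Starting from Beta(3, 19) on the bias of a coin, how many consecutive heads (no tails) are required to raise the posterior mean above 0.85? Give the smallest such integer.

k = 105

After k heads and 0 tails the posterior is Beta(3+k, 19), with mean (3+k)/(3+19+k).
Set (3+k)/(22+k) > 0.85 and solve: k > (0.85·22 − 3)/(1 − 0.85) = 104.667.
The smallest integer exceeding 104.667 is 105, and checking k=105: (108)/(127) = 0.8504 > 0.85.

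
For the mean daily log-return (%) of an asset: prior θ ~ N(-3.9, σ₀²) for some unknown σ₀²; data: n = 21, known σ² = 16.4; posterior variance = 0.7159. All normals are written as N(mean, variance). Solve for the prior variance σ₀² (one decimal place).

Posterior precision equals prior precision plus data precision: 1/σ_n² = 1/σ₀² + n/σ².
So 1/σ₀² = 1/0.7159 − 21/16.4 = 1.396843 − 1.280488 = 0.116355.
Hence σ₀² = 1/0.116355 ≈ 8.6.

σ₀² = 8.6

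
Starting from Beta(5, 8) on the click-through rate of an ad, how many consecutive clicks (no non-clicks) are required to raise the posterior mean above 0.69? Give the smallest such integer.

After k clicks and 0 non-clicks the posterior is Beta(5+k, 8), with mean (5+k)/(5+8+k).
Set (5+k)/(13+k) > 0.69 and solve: k > (0.69·13 − 5)/(1 − 0.69) = 12.806.
The smallest integer exceeding 12.806 is 13, and checking k=13: (18)/(26) = 0.6923 > 0.69.

k = 13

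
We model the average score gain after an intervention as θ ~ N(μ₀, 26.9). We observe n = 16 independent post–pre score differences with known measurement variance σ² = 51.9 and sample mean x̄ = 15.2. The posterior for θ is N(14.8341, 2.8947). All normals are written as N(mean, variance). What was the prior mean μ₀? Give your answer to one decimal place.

μ₀ = 11.8

The posterior mean is a precision-weighted average: μ_n = (τ₀μ₀ + τ_data·x̄)/(τ₀+τ_data), with τ₀=1/σ₀² and τ_data=n/σ².
Here τ₀ = 1/26.9 = 0.037175 and τ_data = 16/51.9 = 0.308285, so τ_n = 0.345460.
Rearranging for μ₀: μ₀ = (μ_n·τ_n − τ_data·x̄)/τ₀ = (14.8341·0.345460 − 0.308285·15.2) / 0.037175 = 0.438656/0.037175 ≈ 11.8.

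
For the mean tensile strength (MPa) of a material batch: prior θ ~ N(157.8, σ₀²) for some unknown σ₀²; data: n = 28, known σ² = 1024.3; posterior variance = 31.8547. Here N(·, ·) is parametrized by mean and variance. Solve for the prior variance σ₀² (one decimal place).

σ₀² = 246.5

For the Normal–Normal model with known σ², precisions add: τ_n = τ₀ + n/σ².
So 1/σ₀² = 1/31.8547 − 28/1024.3 = 0.031393 − 0.027336 = 0.004057.
Hence σ₀² = 1/0.004057 ≈ 246.5.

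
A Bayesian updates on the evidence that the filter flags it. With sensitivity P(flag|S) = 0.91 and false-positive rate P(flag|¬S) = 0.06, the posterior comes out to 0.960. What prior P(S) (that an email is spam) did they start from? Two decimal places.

P(S) = 0.61

In odds form, posterior odds = prior odds × likelihood ratio, so prior odds = posterior odds ÷ LR.
Posterior odds = 0.960/(1−0.960) = 24.0000. LR = 0.91/0.06 = 15.1667.
Prior odds = 24.0000/15.1667 = 1.5824, so P(S) = 1.5824/(1+1.5824) ≈ 0.61.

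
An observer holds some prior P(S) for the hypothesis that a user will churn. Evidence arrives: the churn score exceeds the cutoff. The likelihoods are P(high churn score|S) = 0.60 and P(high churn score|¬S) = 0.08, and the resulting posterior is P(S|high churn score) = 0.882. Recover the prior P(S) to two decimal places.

In odds form, posterior odds = prior odds × likelihood ratio, so prior odds = posterior odds ÷ LR.
Posterior odds = 0.882/(1−0.882) = 7.4746. LR = 0.60/0.08 = 7.5000.
Prior odds = 7.4746/7.5000 = 0.9966, so P(S) = 0.9966/(1+0.9966) ≈ 0.50.

P(S) = 0.50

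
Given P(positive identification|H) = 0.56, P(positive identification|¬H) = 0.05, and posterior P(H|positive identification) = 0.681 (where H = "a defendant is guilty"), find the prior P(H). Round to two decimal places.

P(H) = 0.16

Bayes' rule in odds form gives O(H|E) = O(H)·[P(E|H)/P(E|¬H)], hence O(H) = O(H|E)/LR.
Posterior odds = 0.681/(1−0.681) = 2.1348. LR = 0.56/0.05 = 11.2000.
Prior odds = 2.1348/11.2000 = 0.1906, so P(H) = 0.1906/(1+0.1906) ≈ 0.16.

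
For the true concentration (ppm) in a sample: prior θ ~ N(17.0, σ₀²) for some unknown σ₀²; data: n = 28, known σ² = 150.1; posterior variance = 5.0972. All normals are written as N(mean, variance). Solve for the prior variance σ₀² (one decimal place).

Posterior precision equals prior precision plus data precision: 1/σ_n² = 1/σ₀² + n/σ².
So 1/σ₀² = 1/5.0972 − 28/150.1 = 0.196186 − 0.186542 = 0.009644.
Hence σ₀² = 1/0.009644 ≈ 103.7.

σ₀² = 103.7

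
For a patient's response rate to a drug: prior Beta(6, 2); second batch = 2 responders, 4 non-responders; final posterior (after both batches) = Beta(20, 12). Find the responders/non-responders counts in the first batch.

Because Beta–binomial updating is additive in the counts, the combined data contributed (α_post−α_prior, β_post−β_prior) successes and failures.
Total across both batches: 20−6=14 responders, 12−2=10 non-responders.
Subtract the second batch: 14−2=12 responders and 10−4=6 non-responders.

12 responders and 6 non-responders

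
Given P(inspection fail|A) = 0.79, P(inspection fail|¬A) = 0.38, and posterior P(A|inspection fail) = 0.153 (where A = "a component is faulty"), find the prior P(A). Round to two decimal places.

Bayes' rule in odds form gives O(A|E) = O(A)·[P(E|A)/P(E|¬A)], hence O(A) = O(A|E)/LR.
Posterior odds = 0.153/(1−0.153) = 0.1806. LR = 0.79/0.38 = 2.0789.
Prior odds = 0.1806/2.0789 = 0.0869, so P(A) = 0.0869/(1+0.0869) ≈ 0.08.

P(A) = 0.08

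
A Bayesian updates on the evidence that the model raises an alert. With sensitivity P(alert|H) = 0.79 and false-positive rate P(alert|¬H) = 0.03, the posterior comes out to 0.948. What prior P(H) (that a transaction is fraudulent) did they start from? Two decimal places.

P(H) = 0.41

Bayes' rule in odds form gives O(H|E) = O(H)·[P(E|H)/P(E|¬H)], hence O(H) = O(H|E)/LR.
Posterior odds = 0.948/(1−0.948) = 18.2308. LR = 0.79/0.03 = 26.3333.
Prior odds = 18.2308/26.3333 = 0.6923, so P(H) = 0.6923/(1+0.6923) ≈ 0.41.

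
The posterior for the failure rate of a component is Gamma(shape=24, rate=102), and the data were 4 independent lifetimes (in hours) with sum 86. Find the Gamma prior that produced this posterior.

Gamma(shape=20, rate=16)

For an exponential likelihood with a Gamma(α, β) prior on the rate, n observations with total T give posterior Gamma(α+n, β+T).
So α = 24 − 4 = 20 and β = 102 − 86 = 16.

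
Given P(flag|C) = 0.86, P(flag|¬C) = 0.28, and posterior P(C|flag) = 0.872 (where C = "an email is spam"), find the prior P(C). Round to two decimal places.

In odds form, posterior odds = prior odds × likelihood ratio, so prior odds = posterior odds ÷ LR.
Posterior odds = 0.872/(1−0.872) = 6.8125. LR = 0.86/0.28 = 3.0714.
Prior odds = 6.8125/3.0714 = 2.2180, so P(C) = 2.2180/(1+2.2180) ≈ 0.69.

P(C) = 0.69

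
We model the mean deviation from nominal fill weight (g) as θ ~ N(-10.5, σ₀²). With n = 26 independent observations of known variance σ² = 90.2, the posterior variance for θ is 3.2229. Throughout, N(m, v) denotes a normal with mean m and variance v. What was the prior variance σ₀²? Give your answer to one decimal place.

Posterior precision equals prior precision plus data precision: 1/σ_n² = 1/σ₀² + n/σ².
So 1/σ₀² = 1/3.2229 − 26/90.2 = 0.310280 − 0.288248 = 0.022032.
Hence σ₀² = 1/0.022032 ≈ 45.4.

σ₀² = 45.4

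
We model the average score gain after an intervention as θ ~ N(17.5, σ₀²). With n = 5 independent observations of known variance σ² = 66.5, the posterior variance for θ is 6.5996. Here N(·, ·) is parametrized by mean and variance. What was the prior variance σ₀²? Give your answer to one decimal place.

For the Normal–Normal model with known σ², precisions add: τ_n = τ₀ + n/σ².
So 1/σ₀² = 1/6.5996 − 5/66.5 = 0.151524 − 0.075188 = 0.076336.
Hence σ₀² = 1/0.076336 ≈ 13.1.

σ₀² = 13.1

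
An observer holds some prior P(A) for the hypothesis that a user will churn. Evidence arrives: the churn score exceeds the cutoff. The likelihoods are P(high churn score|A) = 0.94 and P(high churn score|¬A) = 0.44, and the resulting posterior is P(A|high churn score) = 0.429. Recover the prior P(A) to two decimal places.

Bayes' rule in odds form gives O(A|E) = O(A)·[P(E|A)/P(E|¬A)], hence O(A) = O(A|E)/LR.
Posterior odds = 0.429/(1−0.429) = 0.7513. LR = 0.94/0.44 = 2.1364.
Prior odds = 0.7513/2.1364 = 0.3517, so P(A) = 0.3517/(1+0.3517) ≈ 0.26.

P(A) = 0.26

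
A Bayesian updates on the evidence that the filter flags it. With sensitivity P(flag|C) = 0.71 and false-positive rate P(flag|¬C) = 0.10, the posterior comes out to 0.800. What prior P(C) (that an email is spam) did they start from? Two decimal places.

P(C) = 0.36

In odds form, posterior odds = prior odds × likelihood ratio, so prior odds = posterior odds ÷ LR.
Posterior odds = 0.800/(1−0.800) = 4.0000. LR = 0.71/0.10 = 7.1000.
Prior odds = 4.0000/7.1000 = 0.5634, so P(C) = 0.5634/(1+0.5634) ≈ 0.36.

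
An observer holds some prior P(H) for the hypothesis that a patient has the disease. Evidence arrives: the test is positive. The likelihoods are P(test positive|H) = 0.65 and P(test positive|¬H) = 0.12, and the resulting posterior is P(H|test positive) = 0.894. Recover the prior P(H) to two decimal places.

P(H) = 0.61

In odds form, posterior odds = prior odds × likelihood ratio, so prior odds = posterior odds ÷ LR.
Posterior odds = 0.894/(1−0.894) = 8.4340. LR = 0.65/0.12 = 5.4167.
Prior odds = 8.4340/5.4167 = 1.5570, so P(H) = 1.5570/(1+1.5570) ≈ 0.61.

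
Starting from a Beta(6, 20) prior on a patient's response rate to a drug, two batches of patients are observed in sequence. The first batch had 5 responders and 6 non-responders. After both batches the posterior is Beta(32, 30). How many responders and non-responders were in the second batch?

Because Beta–binomial updating is additive in the counts, the combined data contributed (α_post−α_prior, β_post−β_prior) successes and failures.
Total across both batches: 32−6=26 responders, 30−20=10 non-responders.
Subtract the first batch: 26−5=21 responders and 10−6=4 non-responders.

21 responders and 4 non-responders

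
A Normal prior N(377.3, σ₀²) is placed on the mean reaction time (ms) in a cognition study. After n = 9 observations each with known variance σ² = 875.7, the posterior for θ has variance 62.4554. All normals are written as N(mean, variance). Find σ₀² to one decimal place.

σ₀² = 174.4

For the Normal–Normal model with known σ², precisions add: τ_n = τ₀ + n/σ².
So 1/σ₀² = 1/62.4554 − 9/875.7 = 0.016011 − 0.010277 = 0.005734.
Hence σ₀² = 1/0.005734 ≈ 174.4.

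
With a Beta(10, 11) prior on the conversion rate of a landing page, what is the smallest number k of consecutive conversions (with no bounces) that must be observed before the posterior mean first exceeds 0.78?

k = 30

After k conversions and 0 bounces the posterior is Beta(10+k, 11), with mean (10+k)/(10+11+k).
Set (10+k)/(21+k) > 0.78 and solve: k > (0.78·21 − 10)/(1 − 0.78) = 29.000.
The smallest integer exceeding 29.000 is 30, and checking k=30: (40)/(51) = 0.7843 > 0.78.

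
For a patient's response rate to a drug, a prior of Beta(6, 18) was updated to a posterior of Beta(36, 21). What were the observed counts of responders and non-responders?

30 responders and 3 non-responders

Under Beta–binomial conjugacy the posterior parameters are (a+s, b+f).
So s = 36 − 6 = 30 and f = 21 − 18 = 3.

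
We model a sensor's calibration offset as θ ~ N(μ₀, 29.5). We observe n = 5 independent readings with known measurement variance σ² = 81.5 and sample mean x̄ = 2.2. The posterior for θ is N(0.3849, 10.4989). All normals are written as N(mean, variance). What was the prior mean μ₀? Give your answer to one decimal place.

With known observation variance, the Normal–Normal posterior has precision τ_n = τ₀ + n/σ² and mean μ_n = (τ₀μ₀ + (n/σ²)x̄)/τ_n.
Here τ₀ = 1/29.5 = 0.033898 and τ_data = 5/81.5 = 0.061350, so τ_n = 0.095248.
Rearranging for μ₀: μ₀ = (μ_n·τ_n − τ_data·x̄)/τ₀ = (0.3849·0.095248 − 0.061350·2.2) / 0.033898 = -0.098309/0.033898 ≈ -2.9.

μ₀ = -2.9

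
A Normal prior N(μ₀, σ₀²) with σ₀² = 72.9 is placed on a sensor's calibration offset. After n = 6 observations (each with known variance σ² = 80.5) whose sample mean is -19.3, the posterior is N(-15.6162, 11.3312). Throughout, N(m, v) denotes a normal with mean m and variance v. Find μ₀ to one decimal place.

μ₀ = 4.4

With known observation variance, the Normal–Normal posterior has precision τ_n = τ₀ + n/σ² and mean μ_n = (τ₀μ₀ + (n/σ²)x̄)/τ_n.
Here τ₀ = 1/72.9 = 0.013717 and τ_data = 6/80.5 = 0.074534, so τ_n = 0.088251.
Rearranging for μ₀: μ₀ = (μ_n·τ_n − τ_data·x̄)/τ₀ = (-15.6162·0.088251 − 0.074534·-19.3) / 0.013717 = 0.060361/0.013717 ≈ 4.4.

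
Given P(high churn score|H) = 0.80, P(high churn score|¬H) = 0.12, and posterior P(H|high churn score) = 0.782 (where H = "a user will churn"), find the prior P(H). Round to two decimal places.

Bayes' rule in odds form gives O(H|E) = O(H)·[P(E|H)/P(E|¬H)], hence O(H) = O(H|E)/LR.
Posterior odds = 0.782/(1−0.782) = 3.5872. LR = 0.80/0.12 = 6.6667.
Prior odds = 3.5872/6.6667 = 0.5381, so P(H) = 0.5381/(1+0.5381) ≈ 0.35.

P(H) = 0.35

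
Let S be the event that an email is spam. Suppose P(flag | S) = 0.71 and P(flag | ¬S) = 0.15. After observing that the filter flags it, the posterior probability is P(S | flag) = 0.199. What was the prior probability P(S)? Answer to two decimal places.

P(S) = 0.05

In odds form, posterior odds = prior odds × likelihood ratio, so prior odds = posterior odds ÷ LR.
Posterior odds = 0.199/(1−0.199) = 0.2484. LR = 0.71/0.15 = 4.7333.
Prior odds = 0.2484/4.7333 = 0.0525, so P(S) = 0.0525/(1+0.0525) ≈ 0.05.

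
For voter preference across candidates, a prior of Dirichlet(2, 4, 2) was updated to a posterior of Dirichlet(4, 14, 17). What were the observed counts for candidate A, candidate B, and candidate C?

For a Dirichlet(α) prior with multinomial counts c, the posterior is Dirichlet(α + c) componentwise.
Counts are posterior − prior componentwise: 4−2=2, 14−4=10, 17−2=15.

counts (2, 10, 15)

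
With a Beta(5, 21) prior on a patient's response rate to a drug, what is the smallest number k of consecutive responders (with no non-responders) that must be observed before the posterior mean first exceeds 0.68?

k = 40

After k responders and 0 non-responders the posterior is Beta(5+k, 21), with mean (5+k)/(5+21+k).
Set (5+k)/(26+k) > 0.68 and solve: k > (0.68·26 − 5)/(1 − 0.68) = 39.625.
The smallest integer exceeding 39.625 is 40.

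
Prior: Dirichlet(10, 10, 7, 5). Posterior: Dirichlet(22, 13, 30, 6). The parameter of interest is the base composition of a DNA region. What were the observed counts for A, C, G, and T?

counts (12, 3, 23, 1)

For a Dirichlet(α) prior with multinomial counts c, the posterior is Dirichlet(α + c) componentwise.
Counts are posterior − prior componentwise: 22−10=12, 13−10=3, 30−7=23, 6−5=1.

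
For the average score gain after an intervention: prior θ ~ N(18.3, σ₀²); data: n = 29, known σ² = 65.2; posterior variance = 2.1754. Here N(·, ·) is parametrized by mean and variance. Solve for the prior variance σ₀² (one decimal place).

σ₀² = 67.1

Posterior precision equals prior precision plus data precision: 1/σ_n² = 1/σ₀² + n/σ².
So 1/σ₀² = 1/2.1754 − 29/65.2 = 0.459686 − 0.444785 = 0.014901.
Hence σ₀² = 1/0.014901 ≈ 67.1.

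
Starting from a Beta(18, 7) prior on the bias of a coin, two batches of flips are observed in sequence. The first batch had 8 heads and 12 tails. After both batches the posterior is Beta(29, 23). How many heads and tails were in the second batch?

Sequential conjugate updates are equivalent to a single update on the pooled data, so total successes = posterior α − prior α and total failures = posterior β − prior β.
Total across both batches: 29−18=11 heads, 23−7=16 tails.
Subtract the first batch: 11−8=3 heads and 16−12=4 tails.

3 heads and 4 tails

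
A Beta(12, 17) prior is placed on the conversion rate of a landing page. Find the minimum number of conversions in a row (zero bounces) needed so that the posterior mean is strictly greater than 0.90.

After k conversions and 0 bounces the posterior is Beta(12+k, 17), with mean (12+k)/(12+17+k).
Set (12+k)/(29+k) > 0.90 and solve: k > (0.90·29 − 12)/(1 − 0.90) = 141.000.
The smallest integer exceeding 141.000 is 142.

k = 142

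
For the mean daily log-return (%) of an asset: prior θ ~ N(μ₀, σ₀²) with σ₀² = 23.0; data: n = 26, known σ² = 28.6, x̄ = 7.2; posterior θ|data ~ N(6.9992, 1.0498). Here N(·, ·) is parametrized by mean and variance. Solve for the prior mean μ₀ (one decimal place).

The posterior mean is a precision-weighted average: μ_n = (τ₀μ₀ + τ_data·x̄)/(τ₀+τ_data), with τ₀=1/σ₀² and τ_data=n/σ².
Here τ₀ = 1/23.0 = 0.043478 and τ_data = 26/28.6 = 0.909091, so τ_n = 0.952569.
Rearranging for μ₀: μ₀ = (μ_n·τ_n − τ_data·x̄)/τ₀ = (6.9992·0.952569 − 0.909091·7.2) / 0.043478 = 0.121766/0.043478 ≈ 2.8.

μ₀ = 2.8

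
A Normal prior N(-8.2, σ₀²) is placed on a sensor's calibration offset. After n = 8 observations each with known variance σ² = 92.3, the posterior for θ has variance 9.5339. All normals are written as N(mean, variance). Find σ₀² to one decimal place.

For the Normal–Normal model with known σ², precisions add: τ_n = τ₀ + n/σ².
So 1/σ₀² = 1/9.5339 − 8/92.3 = 0.104889 − 0.086674 = 0.018215.
Hence σ₀² = 1/0.018215 ≈ 54.9.

σ₀² = 54.9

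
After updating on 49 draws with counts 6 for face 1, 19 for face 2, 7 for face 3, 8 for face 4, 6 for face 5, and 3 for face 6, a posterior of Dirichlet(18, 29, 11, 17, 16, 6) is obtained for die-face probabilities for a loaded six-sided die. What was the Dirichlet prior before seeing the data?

For a Dirichlet(α) prior with multinomial counts c, the posterior is Dirichlet(α + c) componentwise.
Subtract each count from the matching posterior parameter: 18−6=12, 29−19=10, 11−7=4, 17−8=9, 16−6=10, 6−3=3.

Dirichlet(12, 10, 4, 9, 10, 3)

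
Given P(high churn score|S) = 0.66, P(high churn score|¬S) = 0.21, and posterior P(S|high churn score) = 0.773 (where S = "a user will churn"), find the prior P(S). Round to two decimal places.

P(S) = 0.52

In odds form, posterior odds = prior odds × likelihood ratio, so prior odds = posterior odds ÷ LR.
Posterior odds = 0.773/(1−0.773) = 3.4053. LR = 0.66/0.21 = 3.1429.
Prior odds = 3.4053/3.1429 = 1.0835, so P(S) = 1.0835/(1+1.0835) ≈ 0.52.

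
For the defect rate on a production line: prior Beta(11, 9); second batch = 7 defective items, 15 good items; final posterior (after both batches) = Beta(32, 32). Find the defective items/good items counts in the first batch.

Because Beta–binomial updating is additive in the counts, the combined data contributed (α_post−α_prior, β_post−β_prior) successes and failures.
Total across both batches: 32−11=21 defective items, 32−9=23 good items.
Subtract the second batch: 21−7=14 defective items and 23−15=8 good items.

14 defective items and 8 good items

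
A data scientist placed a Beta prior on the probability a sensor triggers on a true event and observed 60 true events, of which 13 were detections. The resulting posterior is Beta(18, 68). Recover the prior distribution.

Beta(5, 21)

A Beta(a, b) prior with s successes and f failures in binomial data gives a Beta(a+s, b+f) posterior.
Subtract the data counts: 18−13=5, 68−47=21.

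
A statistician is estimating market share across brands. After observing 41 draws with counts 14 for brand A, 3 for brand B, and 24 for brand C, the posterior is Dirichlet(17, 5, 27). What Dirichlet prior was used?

Dirichlet(3, 2, 3)

For a Dirichlet(α) prior with multinomial counts c, the posterior is Dirichlet(α + c) componentwise.
Subtract each count from the matching posterior parameter: 17−14=3, 5−3=2, 27−24=3.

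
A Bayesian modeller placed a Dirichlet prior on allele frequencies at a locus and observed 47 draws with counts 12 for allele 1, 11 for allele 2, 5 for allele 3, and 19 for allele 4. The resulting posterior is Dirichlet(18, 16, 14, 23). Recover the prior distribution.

Dirichlet(6, 5, 9, 4)

For a Dirichlet(α) prior with multinomial counts c, the posterior is Dirichlet(α + c) componentwise.
Subtract each count from the matching posterior parameter: 18−12=6, 16−11=5, 14−5=9, 23−19=4.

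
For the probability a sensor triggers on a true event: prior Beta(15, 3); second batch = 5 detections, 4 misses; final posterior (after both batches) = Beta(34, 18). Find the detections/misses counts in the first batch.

Sequential conjugate updates are equivalent to a single update on the pooled data, so total successes = posterior α − prior α and total failures = posterior β − prior β.
Total across both batches: 34−15=19 detections, 18−3=15 misses.
Subtract the second batch: 19−5=14 detections and 15−4=11 misses.

14 detections and 11 misses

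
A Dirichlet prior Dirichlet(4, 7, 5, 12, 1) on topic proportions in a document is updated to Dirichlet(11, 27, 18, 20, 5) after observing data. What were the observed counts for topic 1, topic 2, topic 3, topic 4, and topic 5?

counts (7, 20, 13, 8, 4)

For a Dirichlet(α) prior with multinomial counts c, the posterior is Dirichlet(α + c) componentwise.
Counts are posterior − prior componentwise: 11−4=7, 27−7=20, 18−5=13, 20−12=8, 5−1=4.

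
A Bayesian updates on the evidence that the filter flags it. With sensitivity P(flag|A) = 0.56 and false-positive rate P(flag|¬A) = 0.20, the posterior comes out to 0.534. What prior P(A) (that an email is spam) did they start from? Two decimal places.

P(A) = 0.29

In odds form, posterior odds = prior odds × likelihood ratio, so prior odds = posterior odds ÷ LR.
Posterior odds = 0.534/(1−0.534) = 1.1459. LR = 0.56/0.20 = 2.8000.
Prior odds = 1.1459/2.8000 = 0.4093, so P(A) = 0.4093/(1+0.4093) ≈ 0.29.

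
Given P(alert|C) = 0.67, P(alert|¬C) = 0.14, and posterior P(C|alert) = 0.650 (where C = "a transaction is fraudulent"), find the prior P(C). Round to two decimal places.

In odds form, posterior odds = prior odds × likelihood ratio, so prior odds = posterior odds ÷ LR.
Posterior odds = 0.650/(1−0.650) = 1.8571. LR = 0.67/0.14 = 4.7857.
Prior odds = 1.8571/4.7857 = 0.3881, so P(C) = 0.3881/(1+0.3881) ≈ 0.28.

P(C) = 0.28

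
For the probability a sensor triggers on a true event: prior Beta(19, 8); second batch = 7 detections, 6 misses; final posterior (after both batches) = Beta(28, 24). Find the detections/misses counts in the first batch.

2 detections and 10 misses

Because Beta–binomial updating is additive in the counts, the combined data contributed (α_post−α_prior, β_post−β_prior) successes and failures.
Total across both batches: 28−19=9 detections, 24−8=16 misses.
Subtract the second batch: 9−7=2 detections and 16−6=10 misses.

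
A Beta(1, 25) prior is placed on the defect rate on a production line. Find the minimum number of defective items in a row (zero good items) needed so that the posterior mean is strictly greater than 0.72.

k = 64

After k defective items and 0 good items the posterior is Beta(1+k, 25), with mean (1+k)/(1+25+k).
Set (1+k)/(26+k) > 0.72 and solve: k > (0.72·26 − 1)/(1 − 0.72) = 63.286.
The smallest integer exceeding 63.286 is 64.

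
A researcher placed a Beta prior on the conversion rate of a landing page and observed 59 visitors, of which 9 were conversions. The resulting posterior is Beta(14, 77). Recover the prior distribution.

Beta(5, 27)

A Beta(α, β) prior with s successes and f failures in binomial data gives a Beta(α+s, β+f) posterior.
Subtract the data counts: 14−9=5, 77−50=27.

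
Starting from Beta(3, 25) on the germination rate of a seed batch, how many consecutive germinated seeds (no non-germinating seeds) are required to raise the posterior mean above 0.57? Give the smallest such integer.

After k germinated seeds and 0 non-germinating seeds the posterior is Beta(3+k, 25), with mean (3+k)/(3+25+k).
Set (3+k)/(28+k) > 0.57 and solve: k > (0.57·28 − 3)/(1 − 0.57) = 30.140.
The smallest integer exceeding 30.140 is 31, and checking k=31: (34)/(59) = 0.5763 > 0.57.

k = 31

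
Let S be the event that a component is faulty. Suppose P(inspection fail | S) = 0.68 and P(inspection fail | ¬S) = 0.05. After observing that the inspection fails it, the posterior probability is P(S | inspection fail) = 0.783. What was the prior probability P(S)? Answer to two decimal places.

P(S) = 0.21

In odds form, posterior odds = prior odds × likelihood ratio, so prior odds = posterior odds ÷ LR.
Posterior odds = 0.783/(1−0.783) = 3.6083. LR = 0.68/0.05 = 13.6000.
Prior odds = 3.6083/13.6000 = 0.2653, so P(S) = 0.2653/(1+0.2653) ≈ 0.21.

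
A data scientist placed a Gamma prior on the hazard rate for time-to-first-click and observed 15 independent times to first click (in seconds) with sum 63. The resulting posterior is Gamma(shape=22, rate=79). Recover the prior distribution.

Gamma(shape=7, rate=16)

For an exponential likelihood with a Gamma(α, β) prior on the rate, n observations with total T give posterior Gamma(α+n, β+T).
So α = 22 − 15 = 7 and β = 79 − 63 = 16.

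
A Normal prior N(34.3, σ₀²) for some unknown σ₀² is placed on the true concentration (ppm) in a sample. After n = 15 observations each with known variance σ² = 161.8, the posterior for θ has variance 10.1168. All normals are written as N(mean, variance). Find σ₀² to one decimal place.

Posterior precision equals prior precision plus data precision: 1/σ_n² = 1/σ₀² + n/σ².
So 1/σ₀² = 1/10.1168 − 15/161.8 = 0.098845 − 0.092707 = 0.006138.
Hence σ₀² = 1/0.006138 ≈ 162.9.

σ₀² = 162.9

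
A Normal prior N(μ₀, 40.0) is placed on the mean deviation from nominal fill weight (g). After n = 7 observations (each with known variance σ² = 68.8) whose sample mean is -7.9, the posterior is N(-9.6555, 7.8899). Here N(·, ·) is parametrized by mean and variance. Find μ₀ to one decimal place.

μ₀ = -16.8

With known observation variance, the Normal–Normal posterior has precision τ_n = τ₀ + n/σ² and mean μ_n = (τ₀μ₀ + (n/σ²)x̄)/τ_n.
Here τ₀ = 1/40.0 = 0.025000 and τ_data = 7/68.8 = 0.101744, so τ_n = 0.126744.
Rearranging for μ₀: μ₀ = (μ_n·τ_n − τ_data·x̄)/τ₀ = (-9.6555·0.126744 − 0.101744·-7.9) / 0.025000 = -0.419999/0.025000 ≈ -16.8.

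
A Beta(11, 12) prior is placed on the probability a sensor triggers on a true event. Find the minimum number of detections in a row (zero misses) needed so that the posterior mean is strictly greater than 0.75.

After k detections and 0 misses the posterior is Beta(11+k, 12), with mean (11+k)/(11+12+k).
Set (11+k)/(23+k) > 0.75 and solve: k > (0.75·23 − 11)/(1 − 0.75) = 25.000.
The smallest integer exceeding 25.000 is 26, and checking k=26: (37)/(49) = 0.7551 > 0.75.

k = 26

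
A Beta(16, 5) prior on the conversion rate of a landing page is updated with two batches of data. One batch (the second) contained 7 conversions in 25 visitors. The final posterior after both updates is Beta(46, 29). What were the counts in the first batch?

23 conversions and 6 bounces

Sequential conjugate updates are equivalent to a single update on the pooled data, so total successes = posterior α − prior α and total failures = posterior β − prior β.
Total across both batches: 46−16=30 conversions, 29−5=24 bounces.
Subtract the second batch: 30−7=23 conversions and 24−18=6 bounces.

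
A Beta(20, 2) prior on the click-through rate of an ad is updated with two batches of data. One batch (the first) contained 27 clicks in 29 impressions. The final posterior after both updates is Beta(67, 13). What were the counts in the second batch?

20 clicks and 9 non-clicks

Because Beta–binomial updating is additive in the counts, the combined data contributed (α_post−α_prior, β_post−β_prior) successes and failures.
Total across both batches: 67−20=47 clicks, 13−2=11 non-clicks.
Subtract the first batch: 47−27=20 clicks and 11−2=9 non-clicks.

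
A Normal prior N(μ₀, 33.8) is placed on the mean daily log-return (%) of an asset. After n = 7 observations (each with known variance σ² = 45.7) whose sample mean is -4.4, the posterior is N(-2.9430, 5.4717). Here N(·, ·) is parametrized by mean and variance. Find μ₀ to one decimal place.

μ₀ = 4.6

With known observation variance, the Normal–Normal posterior has precision τ_n = τ₀ + n/σ² and mean μ_n = (τ₀μ₀ + (n/σ²)x̄)/τ_n.
Here τ₀ = 1/33.8 = 0.029586 and τ_data = 7/45.7 = 0.153173, so τ_n = 0.182759.
Rearranging for μ₀: μ₀ = (μ_n·τ_n − τ_data·x̄)/τ₀ = (-2.9430·0.182759 − 0.153173·-4.4) / 0.029586 = 0.136101/0.029586 ≈ 4.6.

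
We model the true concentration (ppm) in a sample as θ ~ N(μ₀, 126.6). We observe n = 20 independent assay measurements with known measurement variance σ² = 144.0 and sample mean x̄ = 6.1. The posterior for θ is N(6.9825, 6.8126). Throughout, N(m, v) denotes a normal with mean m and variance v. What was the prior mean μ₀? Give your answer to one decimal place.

μ₀ = 22.5

With known observation variance, the Normal–Normal posterior has precision τ_n = τ₀ + n/σ² and mean μ_n = (τ₀μ₀ + (n/σ²)x̄)/τ_n.
Here τ₀ = 1/126.6 = 0.007899 and τ_data = 20/144.0 = 0.138889, so τ_n = 0.146788.
Rearranging for μ₀: μ₀ = (μ_n·τ_n − τ_data·x̄)/τ₀ = (6.9825·0.146788 − 0.138889·6.1) / 0.007899 = 0.177724/0.007899 ≈ 22.5.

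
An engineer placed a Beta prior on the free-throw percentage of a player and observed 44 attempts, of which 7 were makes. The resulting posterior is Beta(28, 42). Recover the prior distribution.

Beta(21, 5)

Under Beta–binomial conjugacy the posterior parameters are (α+s, β+f).
So α = 28 − 7 = 21 and β = 42 − 37 = 5.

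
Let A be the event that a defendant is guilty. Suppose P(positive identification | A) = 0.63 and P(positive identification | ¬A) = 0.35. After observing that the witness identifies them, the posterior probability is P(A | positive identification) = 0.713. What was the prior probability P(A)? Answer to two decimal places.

P(A) = 0.58

In odds form, posterior odds = prior odds × likelihood ratio, so prior odds = posterior odds ÷ LR.
Posterior odds = 0.713/(1−0.713) = 2.4843. LR = 0.63/0.35 = 1.8000.
Prior odds = 2.4843/1.8000 = 1.3802, so P(A) = 1.3802/(1+1.3802) ≈ 0.58.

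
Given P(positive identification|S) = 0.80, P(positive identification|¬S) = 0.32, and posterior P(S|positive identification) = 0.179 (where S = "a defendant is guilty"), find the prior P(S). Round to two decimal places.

In odds form, posterior odds = prior odds × likelihood ratio, so prior odds = posterior odds ÷ LR.
Posterior odds = 0.179/(1−0.179) = 0.2180. LR = 0.80/0.32 = 2.5000.
Prior odds = 0.2180/2.5000 = 0.0872, so P(S) = 0.0872/(1+0.0872) ≈ 0.08.

P(S) = 0.08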